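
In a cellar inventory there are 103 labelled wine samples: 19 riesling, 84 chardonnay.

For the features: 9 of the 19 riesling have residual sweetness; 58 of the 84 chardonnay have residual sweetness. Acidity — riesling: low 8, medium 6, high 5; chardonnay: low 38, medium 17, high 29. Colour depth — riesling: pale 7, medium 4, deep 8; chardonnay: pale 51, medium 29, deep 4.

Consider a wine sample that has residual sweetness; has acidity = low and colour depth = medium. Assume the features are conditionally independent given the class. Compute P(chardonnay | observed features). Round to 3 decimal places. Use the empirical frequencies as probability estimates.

0.919

riesling: (19/103) × (9/19) × (8/19) × (4/19) ≈ 0.00774548
chardonnay: (84/103) × (58/84) × (38/84) × (29/84) ≈ 0.0879455
P(chardonnay | x) = 0.0879455 / 0.09569098 ≈ 0.919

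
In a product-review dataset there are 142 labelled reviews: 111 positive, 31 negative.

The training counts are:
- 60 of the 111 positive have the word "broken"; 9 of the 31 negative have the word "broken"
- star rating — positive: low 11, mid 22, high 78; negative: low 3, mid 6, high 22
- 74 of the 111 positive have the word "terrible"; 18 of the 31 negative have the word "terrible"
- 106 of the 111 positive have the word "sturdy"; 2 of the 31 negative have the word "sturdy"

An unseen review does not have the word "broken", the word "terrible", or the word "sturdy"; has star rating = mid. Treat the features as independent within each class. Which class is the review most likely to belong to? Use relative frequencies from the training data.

negative

positive: (111/142) × (51/111) × (22/111) × (37/111) × (5/111) ≈ 0.00106883
negative: (31/142) × (22/31) × (6/31) × (13/31) × (29/31) ≈ 0.0117636
Highest score → negative.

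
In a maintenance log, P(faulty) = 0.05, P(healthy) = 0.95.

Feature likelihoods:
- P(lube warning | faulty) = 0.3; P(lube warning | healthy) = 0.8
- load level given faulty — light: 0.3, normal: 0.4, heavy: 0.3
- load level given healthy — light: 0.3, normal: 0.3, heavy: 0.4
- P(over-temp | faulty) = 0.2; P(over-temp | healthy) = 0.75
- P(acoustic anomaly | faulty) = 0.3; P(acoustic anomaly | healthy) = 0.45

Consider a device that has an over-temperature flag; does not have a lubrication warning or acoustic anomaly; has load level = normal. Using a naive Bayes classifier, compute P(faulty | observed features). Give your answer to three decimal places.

faulty: 0.05 × (1−0.3) × 0.4 × 0.2 × (1−0.3) = 0.00196
healthy: 0.95 × (1−0.8) × 0.3 × 0.75 × (1−0.45) = 0.0235125
P(faulty | x) = 0.00196 / 0.0254725 ≈ 0.077

0.077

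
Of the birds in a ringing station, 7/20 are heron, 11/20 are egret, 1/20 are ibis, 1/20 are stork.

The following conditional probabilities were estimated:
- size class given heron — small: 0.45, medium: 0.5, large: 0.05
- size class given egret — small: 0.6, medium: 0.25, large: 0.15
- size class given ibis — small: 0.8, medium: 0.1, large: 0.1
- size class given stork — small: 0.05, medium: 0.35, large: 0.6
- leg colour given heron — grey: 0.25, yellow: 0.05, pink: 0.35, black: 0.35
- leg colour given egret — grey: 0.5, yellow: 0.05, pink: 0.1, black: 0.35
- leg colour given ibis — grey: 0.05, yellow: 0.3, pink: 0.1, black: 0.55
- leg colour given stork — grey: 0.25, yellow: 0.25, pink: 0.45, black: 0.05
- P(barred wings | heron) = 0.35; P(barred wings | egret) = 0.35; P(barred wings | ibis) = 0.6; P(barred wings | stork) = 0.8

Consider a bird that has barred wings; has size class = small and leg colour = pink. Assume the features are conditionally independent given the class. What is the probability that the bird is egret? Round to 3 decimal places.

heron: 0.35 × 0.45 × 0.35 × 0.35 = 0.01929375
egret: 0.55 × 0.6 × 0.1 × 0.35 = 0.01155
ibis: 0.05 × 0.8 × 0.1 × 0.6 = 0.0024
stork: 0.05 × 0.05 × 0.45 × 0.8 = 0.0009
P(egret | x) = 0.01155 / 0.03414375 ≈ 0.338

0.338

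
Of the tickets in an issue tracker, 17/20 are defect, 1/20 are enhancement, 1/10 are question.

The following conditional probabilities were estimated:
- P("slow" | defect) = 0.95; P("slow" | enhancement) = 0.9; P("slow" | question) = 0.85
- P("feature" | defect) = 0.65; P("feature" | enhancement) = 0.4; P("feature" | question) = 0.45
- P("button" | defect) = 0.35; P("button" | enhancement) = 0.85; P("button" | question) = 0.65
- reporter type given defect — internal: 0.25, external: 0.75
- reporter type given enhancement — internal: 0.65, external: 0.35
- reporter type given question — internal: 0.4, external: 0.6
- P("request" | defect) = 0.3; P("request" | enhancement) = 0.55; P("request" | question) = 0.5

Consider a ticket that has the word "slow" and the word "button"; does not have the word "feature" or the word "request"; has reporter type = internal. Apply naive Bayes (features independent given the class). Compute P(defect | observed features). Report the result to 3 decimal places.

defect: 0.85 × 0.95 × (1−0.65) × 0.35 × 0.25 × (1−0.3) = 0.01731078125
enhancement: 0.05 × 0.9 × (1−0.4) × 0.85 × 0.65 × (1−0.55) = 0.006712875
question: 0.1 × 0.85 × (1−0.45) × 0.65 × 0.4 × (1−0.5) = 0.0060775
P(defect | x) = 0.01731078125 / 0.03010115625 ≈ 0.575

0.575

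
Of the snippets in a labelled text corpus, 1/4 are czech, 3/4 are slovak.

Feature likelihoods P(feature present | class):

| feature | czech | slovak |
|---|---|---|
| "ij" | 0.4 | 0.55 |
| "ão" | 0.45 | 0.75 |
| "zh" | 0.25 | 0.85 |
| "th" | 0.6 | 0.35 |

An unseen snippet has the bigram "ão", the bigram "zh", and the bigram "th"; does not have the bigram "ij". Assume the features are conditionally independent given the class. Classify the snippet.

czech: 0.25 × (1−0.4) × 0.45 × 0.25 × 0.6 = 0.010125
slovak: 0.75 × (1−0.55) × 0.75 × 0.85 × 0.35 = 0.0753046875
Highest score → slovak.

slovak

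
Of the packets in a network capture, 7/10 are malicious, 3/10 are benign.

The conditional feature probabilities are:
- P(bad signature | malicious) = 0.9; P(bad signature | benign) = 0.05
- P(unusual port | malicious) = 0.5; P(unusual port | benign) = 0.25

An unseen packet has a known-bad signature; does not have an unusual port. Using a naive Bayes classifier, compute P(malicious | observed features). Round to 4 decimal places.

malicious: 0.7 × 0.9 × (1−0.5) = 0.315
benign: 0.3 × 0.05 × (1−0.25) = 0.01125
P(malicious | x) = 0.315 / 0.32625 ≈ 0.9655

0.9655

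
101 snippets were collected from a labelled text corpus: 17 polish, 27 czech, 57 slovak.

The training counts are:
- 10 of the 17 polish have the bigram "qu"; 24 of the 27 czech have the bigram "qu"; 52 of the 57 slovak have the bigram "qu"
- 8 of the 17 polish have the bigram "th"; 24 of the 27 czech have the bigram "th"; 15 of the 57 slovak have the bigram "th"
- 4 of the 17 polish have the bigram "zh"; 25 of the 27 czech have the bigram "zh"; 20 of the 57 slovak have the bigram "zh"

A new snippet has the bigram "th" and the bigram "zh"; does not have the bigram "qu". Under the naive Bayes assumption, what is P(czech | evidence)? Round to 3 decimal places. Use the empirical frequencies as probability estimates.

0.666

polish: (17/101) × (7/17) × (8/17) × (4/17) ≈ 0.00767412
czech: (27/101) × (3/27) × (24/27) × (25/27) ≈ 0.0244469
slovak: (57/101) × (5/57) × (15/57) × (20/57) ≈ 0.00457109
P(czech | x) = 0.0244469 / 0.03669211 ≈ 0.666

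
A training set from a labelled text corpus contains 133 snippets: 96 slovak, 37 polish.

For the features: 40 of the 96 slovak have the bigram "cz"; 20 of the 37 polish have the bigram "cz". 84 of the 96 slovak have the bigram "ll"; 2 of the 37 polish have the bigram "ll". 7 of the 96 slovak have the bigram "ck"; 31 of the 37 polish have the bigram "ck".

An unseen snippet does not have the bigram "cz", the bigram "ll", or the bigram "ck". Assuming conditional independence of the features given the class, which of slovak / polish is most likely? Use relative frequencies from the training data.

slovak: (96/133) × (56/96) × (12/96) × (89/96) ≈ 0.0487939
polish: (37/133) × (17/37) × (35/37) × (6/37) ≈ 0.0196071
Highest score → slovak.

slovak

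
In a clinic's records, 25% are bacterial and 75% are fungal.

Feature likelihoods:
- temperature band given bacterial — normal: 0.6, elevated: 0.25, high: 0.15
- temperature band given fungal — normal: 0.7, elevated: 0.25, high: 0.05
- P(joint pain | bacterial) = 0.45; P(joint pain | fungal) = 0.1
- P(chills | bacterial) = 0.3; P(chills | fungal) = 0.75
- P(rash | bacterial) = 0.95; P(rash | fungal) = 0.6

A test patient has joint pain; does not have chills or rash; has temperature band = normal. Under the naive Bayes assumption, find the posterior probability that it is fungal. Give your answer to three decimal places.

bacterial: 0.25 × 0.6 × 0.45 × (1−0.3) × (1−0.95) = 0.0023625
fungal: 0.75 × 0.7 × 0.1 × (1−0.75) × (1−0.6) = 0.00525
P(fungal | x) = 0.00525 / 0.0076125 ≈ 0.690

0.690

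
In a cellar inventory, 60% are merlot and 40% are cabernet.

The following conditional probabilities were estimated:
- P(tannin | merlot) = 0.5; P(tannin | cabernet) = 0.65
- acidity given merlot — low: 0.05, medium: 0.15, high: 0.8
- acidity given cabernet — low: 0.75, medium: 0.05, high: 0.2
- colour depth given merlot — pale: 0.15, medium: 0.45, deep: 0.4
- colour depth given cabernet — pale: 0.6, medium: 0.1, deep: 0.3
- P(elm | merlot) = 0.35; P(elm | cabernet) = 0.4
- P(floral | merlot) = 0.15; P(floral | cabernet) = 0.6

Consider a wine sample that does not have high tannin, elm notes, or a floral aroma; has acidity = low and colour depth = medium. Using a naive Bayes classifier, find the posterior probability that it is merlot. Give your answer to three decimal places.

0.597

merlot: 0.6 × (1−0.5) × 0.05 × 0.45 × (1−0.35) × (1−0.15) = 0.003729375
cabernet: 0.4 × (1−0.65) × 0.75 × 0.1 × (1−0.4) × (1−0.6) = 0.00252
P(merlot | x) = 0.003729375 / 0.006249375 ≈ 0.597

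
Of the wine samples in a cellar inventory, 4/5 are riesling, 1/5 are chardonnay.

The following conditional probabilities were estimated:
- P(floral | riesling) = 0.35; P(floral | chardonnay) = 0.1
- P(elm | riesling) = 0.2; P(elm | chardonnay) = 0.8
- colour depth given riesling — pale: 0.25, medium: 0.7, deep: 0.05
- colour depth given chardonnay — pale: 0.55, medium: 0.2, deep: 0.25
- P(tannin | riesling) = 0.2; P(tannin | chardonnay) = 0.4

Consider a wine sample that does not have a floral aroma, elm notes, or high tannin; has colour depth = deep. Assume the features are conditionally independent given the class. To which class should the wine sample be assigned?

riesling

riesling: 0.8 × (1−0.35) × (1−0.2) × 0.05 × (1−0.2) = 0.01664
chardonnay: 0.2 × (1−0.1) × (1−0.8) × 0.25 × (1−0.4) = 0.0054
Highest score → riesling.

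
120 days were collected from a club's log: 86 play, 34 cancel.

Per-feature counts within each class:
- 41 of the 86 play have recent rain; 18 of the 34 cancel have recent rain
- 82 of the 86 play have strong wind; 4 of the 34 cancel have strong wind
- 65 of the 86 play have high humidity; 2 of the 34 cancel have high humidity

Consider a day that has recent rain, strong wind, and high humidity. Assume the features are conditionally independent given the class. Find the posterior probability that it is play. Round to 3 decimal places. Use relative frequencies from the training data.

0.996

play: (86/120) × (41/86) × (82/86) × (65/86) ≈ 0.246225
cancel: (34/120) × (18/34) × (4/34) × (2/34) ≈ 0.00103806
P(play | x) = 0.246225 / 0.24726306 ≈ 0.996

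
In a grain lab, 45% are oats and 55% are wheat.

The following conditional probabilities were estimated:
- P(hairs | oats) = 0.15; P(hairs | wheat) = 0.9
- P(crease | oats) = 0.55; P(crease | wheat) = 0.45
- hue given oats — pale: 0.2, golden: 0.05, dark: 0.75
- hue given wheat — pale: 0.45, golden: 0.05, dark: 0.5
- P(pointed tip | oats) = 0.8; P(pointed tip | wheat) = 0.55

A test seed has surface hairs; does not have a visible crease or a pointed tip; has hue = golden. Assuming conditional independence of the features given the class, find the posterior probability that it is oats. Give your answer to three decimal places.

0.047

oats: 0.45 × 0.15 × (1−0.55) × 0.05 × (1−0.8) = 0.00030375
wheat: 0.55 × 0.9 × (1−0.45) × 0.05 × (1−0.55) = 0.006125625
P(oats | x) = 0.00030375 / 0.006429375 ≈ 0.047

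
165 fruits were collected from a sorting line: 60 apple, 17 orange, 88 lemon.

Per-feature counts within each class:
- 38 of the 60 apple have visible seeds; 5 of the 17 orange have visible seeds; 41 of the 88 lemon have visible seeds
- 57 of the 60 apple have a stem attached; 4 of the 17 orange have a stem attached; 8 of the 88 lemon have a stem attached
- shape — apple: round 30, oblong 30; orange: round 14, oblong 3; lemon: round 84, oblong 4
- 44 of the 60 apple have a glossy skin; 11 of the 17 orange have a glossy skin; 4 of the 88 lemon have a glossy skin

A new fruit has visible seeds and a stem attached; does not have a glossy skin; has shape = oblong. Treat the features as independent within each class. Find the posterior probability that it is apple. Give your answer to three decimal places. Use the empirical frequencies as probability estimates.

0.953

apple: (60/165) × (38/60) × (57/60) × (30/60) × (16/60) ≈ 0.0291717
orange: (17/165) × (5/17) × (4/17) × (3/17) × (6/17) ≈ 0.000444091
lemon: (88/165) × (41/88) × (8/88) × (4/88) × (84/88) ≈ 0.000980124
P(apple | x) = 0.0291717 / 0.030595915 ≈ 0.953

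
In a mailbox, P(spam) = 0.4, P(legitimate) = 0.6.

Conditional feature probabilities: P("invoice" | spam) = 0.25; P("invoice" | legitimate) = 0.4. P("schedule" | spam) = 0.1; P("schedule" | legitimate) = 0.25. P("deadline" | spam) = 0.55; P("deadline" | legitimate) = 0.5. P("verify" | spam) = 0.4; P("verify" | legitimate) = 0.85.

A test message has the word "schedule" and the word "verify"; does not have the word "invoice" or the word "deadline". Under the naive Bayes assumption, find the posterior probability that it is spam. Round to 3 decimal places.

0.124

spam: 0.4 × (1−0.25) × 0.1 × (1−0.55) × 0.4 = 0.0054
legitimate: 0.6 × (1−0.4) × 0.25 × (1−0.5) × 0.85 = 0.03825
P(spam | x) = 0.0054 / 0.04365 ≈ 0.124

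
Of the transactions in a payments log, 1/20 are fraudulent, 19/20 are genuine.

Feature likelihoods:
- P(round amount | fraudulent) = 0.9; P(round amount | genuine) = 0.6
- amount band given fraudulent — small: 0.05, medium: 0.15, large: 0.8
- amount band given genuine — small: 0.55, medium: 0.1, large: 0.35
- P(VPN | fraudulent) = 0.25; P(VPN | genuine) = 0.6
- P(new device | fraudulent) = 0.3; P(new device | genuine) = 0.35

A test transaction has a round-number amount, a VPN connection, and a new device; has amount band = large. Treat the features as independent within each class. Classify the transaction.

genuine

fraudulent: 0.05 × 0.9 × 0.8 × 0.25 × 0.3 = 0.0027
genuine: 0.95 × 0.6 × 0.35 × 0.6 × 0.35 = 0.041895
Highest score → genuine.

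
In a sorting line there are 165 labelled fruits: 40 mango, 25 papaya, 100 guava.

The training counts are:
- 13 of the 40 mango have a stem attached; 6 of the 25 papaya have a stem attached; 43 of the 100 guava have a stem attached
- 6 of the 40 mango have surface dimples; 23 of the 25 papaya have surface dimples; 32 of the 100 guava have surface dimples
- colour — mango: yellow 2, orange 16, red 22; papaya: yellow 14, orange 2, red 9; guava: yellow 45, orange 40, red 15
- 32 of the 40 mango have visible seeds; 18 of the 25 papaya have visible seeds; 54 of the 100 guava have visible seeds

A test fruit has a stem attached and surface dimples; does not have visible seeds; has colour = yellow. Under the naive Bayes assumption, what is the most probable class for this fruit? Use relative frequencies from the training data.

mango: (40/165) × (13/40) × (6/40) × (2/40) × (8/40) ≈ 0.000118182
papaya: (25/165) × (6/25) × (23/25) × (14/25) × (7/25) ≈ 0.00524567
guava: (100/165) × (43/100) × (32/100) × (45/100) × (46/100) ≈ 0.0172625
Highest score → guava.

guava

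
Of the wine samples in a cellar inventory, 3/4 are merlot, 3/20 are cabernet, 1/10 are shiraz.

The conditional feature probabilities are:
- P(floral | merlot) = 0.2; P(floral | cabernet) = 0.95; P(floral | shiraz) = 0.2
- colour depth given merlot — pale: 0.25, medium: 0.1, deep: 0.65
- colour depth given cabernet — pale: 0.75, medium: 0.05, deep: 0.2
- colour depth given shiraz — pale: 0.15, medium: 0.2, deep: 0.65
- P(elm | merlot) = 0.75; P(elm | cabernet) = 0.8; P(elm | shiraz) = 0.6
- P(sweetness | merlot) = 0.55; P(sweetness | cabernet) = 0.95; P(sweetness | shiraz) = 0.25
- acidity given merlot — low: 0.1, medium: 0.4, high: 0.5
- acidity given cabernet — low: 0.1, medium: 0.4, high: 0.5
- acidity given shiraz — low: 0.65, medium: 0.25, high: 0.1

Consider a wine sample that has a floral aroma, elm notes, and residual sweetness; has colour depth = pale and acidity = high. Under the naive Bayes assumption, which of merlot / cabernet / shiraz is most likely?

cabernet

merlot: 0.75 × 0.2 × 0.25 × 0.75 × 0.55 × 0.5 = 0.007734375
cabernet: 0.15 × 0.95 × 0.75 × 0.8 × 0.95 × 0.5 = 0.0406125
shiraz: 0.1 × 0.2 × 0.15 × 0.6 × 0.25 × 0.1 = 0.000045
Highest score → cabernet.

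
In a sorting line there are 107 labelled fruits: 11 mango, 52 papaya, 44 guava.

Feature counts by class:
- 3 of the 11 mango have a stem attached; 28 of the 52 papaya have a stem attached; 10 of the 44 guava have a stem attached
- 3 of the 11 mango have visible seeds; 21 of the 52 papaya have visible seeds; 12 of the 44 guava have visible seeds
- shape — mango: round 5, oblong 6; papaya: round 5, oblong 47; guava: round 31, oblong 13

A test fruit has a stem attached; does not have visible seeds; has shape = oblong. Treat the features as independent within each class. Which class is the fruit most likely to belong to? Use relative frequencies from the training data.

mango: (11/107) × (3/11) × (8/11) × (6/11) ≈ 0.0111223
papaya: (52/107) × (28/52) × (31/52) × (47/52) ≈ 0.141003
guava: (44/107) × (10/44) × (32/44) × (13/44) ≈ 0.0200819
Highest score → papaya.

papaya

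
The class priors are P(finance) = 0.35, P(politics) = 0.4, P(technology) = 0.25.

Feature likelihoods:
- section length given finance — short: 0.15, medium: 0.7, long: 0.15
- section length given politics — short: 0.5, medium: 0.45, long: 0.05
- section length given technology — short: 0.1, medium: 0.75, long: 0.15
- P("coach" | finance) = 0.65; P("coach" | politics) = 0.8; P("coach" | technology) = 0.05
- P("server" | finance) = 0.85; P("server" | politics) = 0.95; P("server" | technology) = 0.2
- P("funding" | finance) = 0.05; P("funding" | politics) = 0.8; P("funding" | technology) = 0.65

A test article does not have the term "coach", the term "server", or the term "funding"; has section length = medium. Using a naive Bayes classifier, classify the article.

technology

finance: 0.35 × 0.7 × (1−0.65) × (1−0.85) × (1−0.05) = 0.012219375
politics: 0.4 × 0.45 × (1−0.8) × (1−0.95) × (1−0.8) = 0.00036
technology: 0.25 × 0.75 × (1−0.05) × (1−0.2) × (1−0.65) = 0.049875
Highest score → technology.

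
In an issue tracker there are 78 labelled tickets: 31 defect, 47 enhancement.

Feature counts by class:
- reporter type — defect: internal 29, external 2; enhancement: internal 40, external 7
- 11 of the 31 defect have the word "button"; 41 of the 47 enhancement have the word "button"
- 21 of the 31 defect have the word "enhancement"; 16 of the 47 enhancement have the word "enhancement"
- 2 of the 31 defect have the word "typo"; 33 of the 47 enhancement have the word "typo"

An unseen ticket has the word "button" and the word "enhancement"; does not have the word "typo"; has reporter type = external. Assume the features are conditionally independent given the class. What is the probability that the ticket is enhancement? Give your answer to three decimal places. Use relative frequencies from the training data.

0.579

defect: (31/78) × (2/31) × (11/31) × (21/31) × (29/31) ≈ 0.00576581
enhancement: (47/78) × (7/47) × (41/47) × (16/47) × (14/47) ≈ 0.00793856
P(enhancement | x) = 0.00793856 / 0.01370437 ≈ 0.579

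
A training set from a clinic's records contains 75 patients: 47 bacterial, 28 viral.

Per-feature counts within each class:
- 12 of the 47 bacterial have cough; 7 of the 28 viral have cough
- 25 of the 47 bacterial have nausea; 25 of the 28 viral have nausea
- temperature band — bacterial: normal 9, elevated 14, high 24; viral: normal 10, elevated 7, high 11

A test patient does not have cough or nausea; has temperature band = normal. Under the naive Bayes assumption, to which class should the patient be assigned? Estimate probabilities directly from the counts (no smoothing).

bacterial

bacterial: (47/75) × (35/47) × (22/47) × (9/47) ≈ 0.0418289
viral: (28/75) × (21/28) × (3/28) × (10/28) ≈ 0.0107143
Highest score → bacterial.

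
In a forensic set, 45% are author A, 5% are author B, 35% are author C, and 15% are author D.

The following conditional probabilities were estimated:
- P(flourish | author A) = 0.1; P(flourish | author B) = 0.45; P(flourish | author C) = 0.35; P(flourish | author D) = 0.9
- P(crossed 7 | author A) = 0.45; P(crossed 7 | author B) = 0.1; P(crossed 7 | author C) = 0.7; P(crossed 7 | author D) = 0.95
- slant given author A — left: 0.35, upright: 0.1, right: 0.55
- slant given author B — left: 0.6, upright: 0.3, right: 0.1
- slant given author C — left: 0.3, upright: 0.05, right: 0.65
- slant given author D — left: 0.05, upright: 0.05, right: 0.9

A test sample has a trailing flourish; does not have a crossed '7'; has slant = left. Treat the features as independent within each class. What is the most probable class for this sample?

author A: 0.45 × 0.1 × (1−0.45) × 0.35 = 0.0086625
author B: 0.05 × 0.45 × (1−0.1) × 0.6 = 0.01215
author C: 0.35 × 0.35 × (1−0.7) × 0.3 = 0.011025
author D: 0.15 × 0.9 × (1−0.95) × 0.05 = 0.0003375
Highest score → author B.

author B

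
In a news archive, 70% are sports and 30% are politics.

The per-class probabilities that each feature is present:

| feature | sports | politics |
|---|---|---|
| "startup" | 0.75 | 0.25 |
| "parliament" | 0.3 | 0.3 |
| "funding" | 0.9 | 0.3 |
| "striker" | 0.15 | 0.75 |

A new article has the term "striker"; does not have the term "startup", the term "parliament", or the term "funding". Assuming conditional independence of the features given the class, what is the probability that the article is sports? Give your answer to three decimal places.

0.022

sports: 0.7 × (1−0.75) × (1−0.3) × (1−0.9) × 0.15 = 0.0018375
politics: 0.3 × (1−0.25) × (1−0.3) × (1−0.3) × 0.75 = 0.0826875
P(sports | x) = 0.0018375 / 0.084525 ≈ 0.022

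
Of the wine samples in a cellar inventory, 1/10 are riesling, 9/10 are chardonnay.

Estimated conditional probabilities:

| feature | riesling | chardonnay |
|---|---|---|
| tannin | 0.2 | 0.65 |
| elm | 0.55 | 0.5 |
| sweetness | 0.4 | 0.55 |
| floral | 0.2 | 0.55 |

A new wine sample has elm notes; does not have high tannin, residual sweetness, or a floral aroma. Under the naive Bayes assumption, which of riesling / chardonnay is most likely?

chardonnay

riesling: 0.1 × (1−0.2) × 0.55 × (1−0.4) × (1−0.2) = 0.02112
chardonnay: 0.9 × (1−0.65) × 0.5 × (1−0.55) × (1−0.55) = 0.03189375
Highest score → chardonnay.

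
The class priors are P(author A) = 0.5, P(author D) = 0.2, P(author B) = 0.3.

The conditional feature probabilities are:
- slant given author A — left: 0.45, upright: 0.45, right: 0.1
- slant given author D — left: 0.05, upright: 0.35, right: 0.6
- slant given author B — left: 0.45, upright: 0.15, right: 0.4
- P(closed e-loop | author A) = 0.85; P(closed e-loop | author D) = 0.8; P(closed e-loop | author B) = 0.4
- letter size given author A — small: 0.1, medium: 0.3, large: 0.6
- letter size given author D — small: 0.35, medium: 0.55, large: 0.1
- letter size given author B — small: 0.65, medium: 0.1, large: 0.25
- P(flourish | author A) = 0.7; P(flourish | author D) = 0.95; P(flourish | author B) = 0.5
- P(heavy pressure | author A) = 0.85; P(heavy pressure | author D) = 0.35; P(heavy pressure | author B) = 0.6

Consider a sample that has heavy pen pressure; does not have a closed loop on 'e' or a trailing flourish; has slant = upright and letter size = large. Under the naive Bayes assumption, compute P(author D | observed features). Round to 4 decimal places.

0.0034

author A: 0.5 × 0.45 × (1−0.85) × 0.6 × (1−0.7) × 0.85 = 0.00516375
author D: 0.2 × 0.35 × (1−0.8) × 0.1 × (1−0.95) × 0.35 = 0.0000245
author B: 0.3 × 0.15 × (1−0.4) × 0.25 × (1−0.5) × 0.6 = 0.002025
P(author D | x) = 0.0000245 / 0.00721325 ≈ 0.0034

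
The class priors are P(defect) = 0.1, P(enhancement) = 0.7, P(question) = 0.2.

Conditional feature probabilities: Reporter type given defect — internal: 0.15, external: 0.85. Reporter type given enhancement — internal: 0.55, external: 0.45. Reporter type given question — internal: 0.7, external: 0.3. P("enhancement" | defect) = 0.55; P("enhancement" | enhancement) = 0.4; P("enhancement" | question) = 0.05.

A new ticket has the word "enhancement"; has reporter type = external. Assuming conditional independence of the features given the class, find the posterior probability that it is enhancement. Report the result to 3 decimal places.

0.717

defect: 0.1 × 0.85 × 0.55 = 0.04675
enhancement: 0.7 × 0.45 × 0.4 = 0.126
question: 0.2 × 0.3 × 0.05 = 0.003
P(enhancement | x) = 0.126 / 0.17575 ≈ 0.717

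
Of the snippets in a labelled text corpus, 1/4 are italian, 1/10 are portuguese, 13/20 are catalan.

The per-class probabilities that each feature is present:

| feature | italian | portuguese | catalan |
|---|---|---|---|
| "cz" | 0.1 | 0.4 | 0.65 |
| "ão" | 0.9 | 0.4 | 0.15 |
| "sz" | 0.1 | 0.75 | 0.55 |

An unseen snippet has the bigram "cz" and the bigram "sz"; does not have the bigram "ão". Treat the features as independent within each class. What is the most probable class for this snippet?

italian: 0.25 × 0.1 × (1−0.9) × 0.1 = 0.00025
portuguese: 0.1 × 0.4 × (1−0.4) × 0.75 = 0.018
catalan: 0.65 × 0.65 × (1−0.15) × 0.55 = 0.19751875
Highest score → catalan.

catalan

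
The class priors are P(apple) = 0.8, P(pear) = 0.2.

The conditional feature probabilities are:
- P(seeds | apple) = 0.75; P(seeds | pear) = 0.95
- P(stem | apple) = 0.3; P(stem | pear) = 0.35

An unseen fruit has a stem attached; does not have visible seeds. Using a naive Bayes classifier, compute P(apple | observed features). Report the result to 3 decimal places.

0.945

apple: 0.8 × (1−0.75) × 0.3 = 0.06
pear: 0.2 × (1−0.95) × 0.35 = 0.0035
P(apple | x) = 0.06 / 0.0635 ≈ 0.945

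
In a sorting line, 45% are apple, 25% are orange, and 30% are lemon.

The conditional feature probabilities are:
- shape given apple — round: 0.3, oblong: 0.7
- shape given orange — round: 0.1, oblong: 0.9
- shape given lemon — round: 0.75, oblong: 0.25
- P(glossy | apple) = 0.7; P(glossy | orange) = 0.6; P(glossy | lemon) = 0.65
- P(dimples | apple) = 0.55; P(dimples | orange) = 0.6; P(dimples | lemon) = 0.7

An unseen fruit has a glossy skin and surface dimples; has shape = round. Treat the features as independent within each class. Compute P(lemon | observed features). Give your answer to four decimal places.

apple: 0.45 × 0.3 × 0.7 × 0.55 = 0.051975
orange: 0.25 × 0.1 × 0.6 × 0.6 = 0.009
lemon: 0.3 × 0.75 × 0.65 × 0.7 = 0.102375
P(lemon | x) = 0.102375 / 0.16335 ≈ 0.6267

0.6267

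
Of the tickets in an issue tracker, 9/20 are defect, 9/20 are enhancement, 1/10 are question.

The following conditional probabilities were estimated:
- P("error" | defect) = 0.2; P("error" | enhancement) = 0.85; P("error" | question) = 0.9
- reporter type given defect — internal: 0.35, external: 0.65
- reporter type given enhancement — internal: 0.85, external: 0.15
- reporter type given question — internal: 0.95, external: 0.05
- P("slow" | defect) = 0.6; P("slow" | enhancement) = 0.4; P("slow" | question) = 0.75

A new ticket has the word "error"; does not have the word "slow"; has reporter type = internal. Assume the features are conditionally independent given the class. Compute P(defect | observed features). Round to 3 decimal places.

0.055

defect: 0.45 × 0.2 × 0.35 × (1−0.6) = 0.0126
enhancement: 0.45 × 0.85 × 0.85 × (1−0.4) = 0.195075
question: 0.1 × 0.9 × 0.95 × (1−0.75) = 0.021375
P(defect | x) = 0.0126 / 0.22905 ≈ 0.055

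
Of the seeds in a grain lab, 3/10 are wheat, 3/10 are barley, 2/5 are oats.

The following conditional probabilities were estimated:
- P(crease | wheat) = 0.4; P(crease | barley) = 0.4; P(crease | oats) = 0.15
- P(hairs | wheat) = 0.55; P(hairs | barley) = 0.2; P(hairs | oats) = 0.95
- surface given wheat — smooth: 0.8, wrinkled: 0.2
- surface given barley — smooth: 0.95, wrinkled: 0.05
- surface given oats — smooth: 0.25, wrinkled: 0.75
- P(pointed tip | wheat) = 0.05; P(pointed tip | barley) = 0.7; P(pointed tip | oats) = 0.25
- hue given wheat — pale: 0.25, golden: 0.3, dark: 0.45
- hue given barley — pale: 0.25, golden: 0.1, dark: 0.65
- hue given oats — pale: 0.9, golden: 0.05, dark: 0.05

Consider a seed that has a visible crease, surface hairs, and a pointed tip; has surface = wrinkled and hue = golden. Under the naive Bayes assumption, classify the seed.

wheat: 0.3 × 0.4 × 0.55 × 0.2 × 0.05 × 0.3 = 0.000198
barley: 0.3 × 0.4 × 0.2 × 0.05 × 0.7 × 0.1 = 0.000084
oats: 0.4 × 0.15 × 0.95 × 0.75 × 0.25 × 0.05 = 0.000534375
Highest score → oats.

oats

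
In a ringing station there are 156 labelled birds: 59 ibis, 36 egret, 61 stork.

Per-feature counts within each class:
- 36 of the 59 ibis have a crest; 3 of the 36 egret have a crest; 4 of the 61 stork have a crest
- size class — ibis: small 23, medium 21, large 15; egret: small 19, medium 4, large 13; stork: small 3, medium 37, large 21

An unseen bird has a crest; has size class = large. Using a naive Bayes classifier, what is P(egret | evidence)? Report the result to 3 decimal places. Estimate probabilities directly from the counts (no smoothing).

ibis: (59/156) × (36/59) × (15/59) ≈ 0.0586701
egret: (36/156) × (3/36) × (13/36) ≈ 0.00694444
stork: (61/156) × (4/61) × (21/61) ≈ 0.00882724
P(egret | x) = 0.00694444 / 0.07444178 ≈ 0.093

0.093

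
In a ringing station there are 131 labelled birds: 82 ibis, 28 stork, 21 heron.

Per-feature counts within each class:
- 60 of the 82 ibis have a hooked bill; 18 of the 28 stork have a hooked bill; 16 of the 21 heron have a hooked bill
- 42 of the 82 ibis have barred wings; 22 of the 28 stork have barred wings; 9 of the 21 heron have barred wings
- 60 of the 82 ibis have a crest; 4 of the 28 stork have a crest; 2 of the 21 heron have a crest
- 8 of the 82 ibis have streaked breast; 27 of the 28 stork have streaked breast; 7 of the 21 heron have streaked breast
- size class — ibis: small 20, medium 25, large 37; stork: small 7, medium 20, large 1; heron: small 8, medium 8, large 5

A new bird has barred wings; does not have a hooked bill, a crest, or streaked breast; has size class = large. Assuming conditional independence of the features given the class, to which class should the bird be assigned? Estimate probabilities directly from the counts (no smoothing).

ibis: (82/131) × (22/82) × (42/82) × (22/82) × (74/82) × (37/82) ≈ 0.00939726
stork: (28/131) × (10/28) × (22/28) × (24/28) × (1/28) × (1/28) ≈ 0.0000655738
heron: (21/131) × (5/21) × (9/21) × (19/21) × (14/21) × (5/21) ≈ 0.00234918
Highest score → ibis.

ibis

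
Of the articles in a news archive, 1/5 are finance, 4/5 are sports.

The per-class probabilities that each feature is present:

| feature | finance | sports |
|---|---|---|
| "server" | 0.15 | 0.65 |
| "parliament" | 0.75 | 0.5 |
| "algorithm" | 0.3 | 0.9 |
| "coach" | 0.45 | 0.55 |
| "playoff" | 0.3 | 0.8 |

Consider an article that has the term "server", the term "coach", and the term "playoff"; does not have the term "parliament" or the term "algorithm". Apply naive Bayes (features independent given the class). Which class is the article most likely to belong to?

sports

finance: 0.2 × 0.15 × (1−0.75) × (1−0.3) × 0.45 × 0.3 = 0.00070875
sports: 0.8 × 0.65 × (1−0.5) × (1−0.9) × 0.55 × 0.8 = 0.01144
Highest score → sports.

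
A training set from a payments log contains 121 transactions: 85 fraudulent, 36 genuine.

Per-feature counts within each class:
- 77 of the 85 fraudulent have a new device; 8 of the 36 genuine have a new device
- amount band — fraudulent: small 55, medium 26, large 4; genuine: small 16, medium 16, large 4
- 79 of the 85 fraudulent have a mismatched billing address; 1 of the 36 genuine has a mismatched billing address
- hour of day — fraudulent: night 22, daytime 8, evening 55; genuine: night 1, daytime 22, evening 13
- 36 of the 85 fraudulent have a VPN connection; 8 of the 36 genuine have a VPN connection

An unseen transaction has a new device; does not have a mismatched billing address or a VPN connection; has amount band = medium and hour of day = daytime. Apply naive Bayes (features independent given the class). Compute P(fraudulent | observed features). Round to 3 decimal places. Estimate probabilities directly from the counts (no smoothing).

fraudulent: (85/121) × (77/85) × (26/85) × (6/85) × (8/85) × (49/85) ≈ 0.000745487
genuine: (36/121) × (8/36) × (16/36) × (35/36) × (22/36) × (28/36) ≈ 0.0135789
P(fraudulent | x) = 0.000745487 / 0.014324387 ≈ 0.052

0.052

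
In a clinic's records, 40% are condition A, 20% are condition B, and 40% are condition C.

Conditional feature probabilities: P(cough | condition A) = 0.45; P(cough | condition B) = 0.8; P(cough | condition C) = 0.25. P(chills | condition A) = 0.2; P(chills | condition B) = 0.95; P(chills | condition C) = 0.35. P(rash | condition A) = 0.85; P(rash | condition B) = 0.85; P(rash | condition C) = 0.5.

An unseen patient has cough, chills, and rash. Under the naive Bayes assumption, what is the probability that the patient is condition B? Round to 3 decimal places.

0.729

condition A: 0.4 × 0.45 × 0.2 × 0.85 = 0.0306
condition B: 0.2 × 0.8 × 0.95 × 0.85 = 0.1292
condition C: 0.4 × 0.25 × 0.35 × 0.5 = 0.0175
P(condition B | x) = 0.1292 / 0.1773 ≈ 0.729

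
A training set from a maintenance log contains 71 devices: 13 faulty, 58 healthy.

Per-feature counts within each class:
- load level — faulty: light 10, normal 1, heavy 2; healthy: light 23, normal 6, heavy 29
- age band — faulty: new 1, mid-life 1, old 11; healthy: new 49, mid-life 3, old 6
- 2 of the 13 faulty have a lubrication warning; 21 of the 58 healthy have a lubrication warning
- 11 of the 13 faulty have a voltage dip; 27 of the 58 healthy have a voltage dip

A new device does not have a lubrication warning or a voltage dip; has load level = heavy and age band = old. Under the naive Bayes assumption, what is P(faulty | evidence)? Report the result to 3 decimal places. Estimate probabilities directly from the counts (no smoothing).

0.177

faulty: (13/71) × (2/13) × (11/13) × (11/13) × (2/13) ≈ 0.00310282
healthy: (58/71) × (29/58) × (6/58) × (37/58) × (31/58) ≈ 0.0144069
P(faulty | x) = 0.00310282 / 0.01750972 ≈ 0.177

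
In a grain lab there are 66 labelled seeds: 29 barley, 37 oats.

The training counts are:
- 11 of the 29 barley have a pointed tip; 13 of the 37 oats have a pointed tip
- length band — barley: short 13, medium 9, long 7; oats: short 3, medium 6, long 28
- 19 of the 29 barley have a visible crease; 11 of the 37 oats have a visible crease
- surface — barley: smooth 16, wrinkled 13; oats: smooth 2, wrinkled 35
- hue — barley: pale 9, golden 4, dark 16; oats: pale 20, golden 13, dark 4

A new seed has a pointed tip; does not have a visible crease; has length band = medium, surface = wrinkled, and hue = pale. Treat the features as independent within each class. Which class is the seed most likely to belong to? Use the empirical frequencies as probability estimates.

oats

barley: (29/66) × (11/29) × (9/29) × (10/29) × (13/29) × (9/29) ≈ 0.00248133
oats: (37/66) × (13/37) × (6/37) × (26/37) × (35/37) × (20/37) ≈ 0.0114767
Highest score → oats.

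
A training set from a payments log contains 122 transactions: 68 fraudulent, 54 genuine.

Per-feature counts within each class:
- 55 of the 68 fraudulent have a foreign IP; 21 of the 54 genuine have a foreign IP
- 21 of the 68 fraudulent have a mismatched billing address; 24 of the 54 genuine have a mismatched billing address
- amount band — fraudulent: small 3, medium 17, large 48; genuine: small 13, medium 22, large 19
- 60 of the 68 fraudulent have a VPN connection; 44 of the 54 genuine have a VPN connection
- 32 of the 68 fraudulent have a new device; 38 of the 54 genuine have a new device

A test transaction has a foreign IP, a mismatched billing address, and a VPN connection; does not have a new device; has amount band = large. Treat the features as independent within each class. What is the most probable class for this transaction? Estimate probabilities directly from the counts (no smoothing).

fraudulent

fraudulent: (68/122) × (55/68) × (21/68) × (48/68) × (60/68) × (36/68) ≈ 0.0459073
genuine: (54/122) × (21/54) × (24/54) × (19/54) × (44/54) × (16/54) ≈ 0.00649863
Highest score → fraudulent.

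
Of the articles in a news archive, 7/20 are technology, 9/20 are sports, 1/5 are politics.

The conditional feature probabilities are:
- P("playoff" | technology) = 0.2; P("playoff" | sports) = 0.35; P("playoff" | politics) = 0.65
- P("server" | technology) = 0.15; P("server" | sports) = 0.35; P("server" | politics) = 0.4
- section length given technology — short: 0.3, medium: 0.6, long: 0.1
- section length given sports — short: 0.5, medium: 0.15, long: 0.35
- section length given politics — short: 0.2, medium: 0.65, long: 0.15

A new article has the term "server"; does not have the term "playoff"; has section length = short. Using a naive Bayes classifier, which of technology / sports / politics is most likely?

technology: 0.35 × (1−0.2) × 0.15 × 0.3 = 0.0126
sports: 0.45 × (1−0.35) × 0.35 × 0.5 = 0.0511875
politics: 0.2 × (1−0.65) × 0.4 × 0.2 = 0.0056
Highest score → sports.

sports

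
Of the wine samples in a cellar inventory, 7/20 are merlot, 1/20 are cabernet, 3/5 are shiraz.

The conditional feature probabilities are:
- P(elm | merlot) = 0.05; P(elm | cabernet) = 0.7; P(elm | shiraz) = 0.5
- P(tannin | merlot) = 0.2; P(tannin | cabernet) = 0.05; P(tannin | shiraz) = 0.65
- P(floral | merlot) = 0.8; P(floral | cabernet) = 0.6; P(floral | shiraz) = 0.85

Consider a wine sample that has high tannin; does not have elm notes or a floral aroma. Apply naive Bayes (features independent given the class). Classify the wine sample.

shiraz

merlot: 0.35 × (1−0.05) × 0.2 × (1−0.8) = 0.0133
cabernet: 0.05 × (1−0.7) × 0.05 × (1−0.6) = 0.0003
shiraz: 0.6 × (1−0.5) × 0.65 × (1−0.85) = 0.02925
Highest score → shiraz.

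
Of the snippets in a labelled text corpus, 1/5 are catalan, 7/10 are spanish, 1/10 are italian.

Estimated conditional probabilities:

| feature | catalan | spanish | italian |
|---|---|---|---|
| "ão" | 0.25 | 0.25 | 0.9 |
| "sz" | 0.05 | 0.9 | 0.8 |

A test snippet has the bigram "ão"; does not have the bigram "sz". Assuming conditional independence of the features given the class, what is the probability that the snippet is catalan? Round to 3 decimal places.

catalan: 0.2 × 0.25 × (1−0.05) = 0.0475
spanish: 0.7 × 0.25 × (1−0.9) = 0.0175
italian: 0.1 × 0.9 × (1−0.8) = 0.018
P(catalan | x) = 0.0475 / 0.083 ≈ 0.572

0.572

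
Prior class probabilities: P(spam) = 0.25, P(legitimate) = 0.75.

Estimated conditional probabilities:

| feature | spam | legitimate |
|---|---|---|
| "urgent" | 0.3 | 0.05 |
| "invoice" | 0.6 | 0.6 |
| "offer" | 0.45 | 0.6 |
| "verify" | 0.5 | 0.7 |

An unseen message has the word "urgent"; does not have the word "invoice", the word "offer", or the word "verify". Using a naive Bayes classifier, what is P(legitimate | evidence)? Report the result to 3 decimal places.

0.179

spam: 0.25 × 0.3 × (1−0.6) × (1−0.45) × (1−0.5) = 0.00825
legitimate: 0.75 × 0.05 × (1−0.6) × (1−0.6) × (1−0.7) = 0.0018
P(legitimate | x) = 0.0018 / 0.01005 ≈ 0.179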